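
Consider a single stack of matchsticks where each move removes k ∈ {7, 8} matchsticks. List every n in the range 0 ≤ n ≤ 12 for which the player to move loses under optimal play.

0, 1, 2, 3, 4, 5, 6

Build the Grundy sequence with g(k) = mex{g(k−s) : s ∈ {7, 8}, s ≤ k}:
g(0) = mex{} = 0
g(1) = mex{} = 0
g(2) = mex{} = 0
g(3) = mex{} = 0
g(4) = mex{} = 0
g(5) = mex{} = 0
g(6) = mex{} = 0
g(7) = mex{0} = 1
g(8) = mex{0} = 1
g(9) = mex{0} = 1
g(10) = mex{0} = 1
g(11) = mex{0} = 1
g(12) = mex{0} = 1
The P-positions (g = 0) in 0..12 are 0, 1, 2, 3, 4, 5, 6.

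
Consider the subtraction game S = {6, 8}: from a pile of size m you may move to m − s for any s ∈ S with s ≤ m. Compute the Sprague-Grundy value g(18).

0

Compute g(0), g(1), … for moves {6, 8}:
k:     0  1  2  3  4  5  6  7  8  9 10 11 12 13 14 15 16 17 18
g(k):  0  0  0  0  0  0  1  1  1  1  1  1  2  2  0  0  0  0  0
So g(18) = 0.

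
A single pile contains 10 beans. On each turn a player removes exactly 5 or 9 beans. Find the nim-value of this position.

Build the Grundy sequence with g(k) = mex{g(k−s) : s ∈ {5, 9}, s ≤ k}:
g(0) = mex{} = 0
g(1) = mex{} = 0
g(2) = mex{} = 0
g(3) = mex{} = 0
g(4) = mex{} = 0
g(5) = mex{0} = 1
g(6) = mex{0} = 1
g(7) = mex{0} = 1
g(8) = mex{0} = 1
g(9) = mex{0} = 1
g(10) = mex{0,1} = 2
So g(10) = 2.

2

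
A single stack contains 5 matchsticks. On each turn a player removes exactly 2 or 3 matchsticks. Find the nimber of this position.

0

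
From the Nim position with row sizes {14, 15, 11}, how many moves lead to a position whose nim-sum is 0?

Bitwise XOR of the heap sizes:
  1110  (14)
  1111  (15)
  1011  (11)
  ----
  1010  (10)
The overall nim-sum is X = 10. A row of size p has a winning move iff p XOR X < p (reduce it to p XOR X).
  14: 14 XOR 10 = 4 < 14 — winning move (to 4).
  15: 15 XOR 10 = 5 < 15 — winning move (to 5).
  11: 11 XOR 10 = 1 < 11 — winning move (to 1).
That gives 3 winning moves.

3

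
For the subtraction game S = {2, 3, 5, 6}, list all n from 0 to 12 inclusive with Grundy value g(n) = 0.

0, 1, 8, 9

Compute g(0), g(1), … for moves {2, 3, 5, 6}:
k:     0  1  2  3  4  5  6  7  8  9 10 11 12
g(k):  0  0  1  1  2  2  3  3  0  0  1  1  2
The P-positions (g = 0) in 0..12 are 0, 1, 8, 9.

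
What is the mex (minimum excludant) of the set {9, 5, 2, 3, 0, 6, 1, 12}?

The values 0, 1, 2, 3 are all present; 4 is the first non-negative integer missing from the set.

4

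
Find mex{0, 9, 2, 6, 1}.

The values 0, 1, 2 are all present; 3 is the first non-negative integer missing from the set.

3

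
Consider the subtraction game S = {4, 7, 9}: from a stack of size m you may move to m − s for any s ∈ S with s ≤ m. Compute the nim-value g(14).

0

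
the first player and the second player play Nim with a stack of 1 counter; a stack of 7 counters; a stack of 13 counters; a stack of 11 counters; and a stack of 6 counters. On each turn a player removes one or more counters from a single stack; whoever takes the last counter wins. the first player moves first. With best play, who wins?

the first player wins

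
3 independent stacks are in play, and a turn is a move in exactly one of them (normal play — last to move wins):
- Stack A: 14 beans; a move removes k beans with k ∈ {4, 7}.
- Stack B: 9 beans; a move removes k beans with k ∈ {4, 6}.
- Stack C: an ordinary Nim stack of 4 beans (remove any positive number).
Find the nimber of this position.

6

Grundy values for stack A (subtraction set {4, 7}):
g(0) = mex{} = 0
g(1) = mex{} = 0
g(2) = mex{} = 0
g(3) = mex{} = 0
g(4) = mex{0} = 1
g(5) = mex{0} = 1
g(6) = mex{0} = 1
g(7) = mex{0} = 1
g(8) = mex{0,1} = 2
g(9) = mex{0,1} = 2
g(10) = mex{0,1} = 2
g(11) = mex{1} = 0
g(12) = mex{1,2} = 0
g(13) = mex{1,2} = 0
g(14) = mex{1,2} = 0
So g(14) = 0.
For stack B, compute g(0), g(1), … with moves {4, 6}:
g(0) = mex{} = 0
g(1) = mex{} = 0
g(2) = mex{} = 0
g(3) = mex{} = 0
g(4) = mex{0} = 1
g(5) = mex{0} = 1
g(6) = mex{0} = 1
g(7) = mex{0} = 1
g(8) = mex{0,1} = 2
g(9) = mex{0,1} = 2
So g(9) = 2.
Stack C is a plain Nim stack of size 4, so its Grundy value is 4.
The value of a disjunctive sum is the nim-sum of the parts.
Combined value = 0 XOR 2 XOR 4 = 6.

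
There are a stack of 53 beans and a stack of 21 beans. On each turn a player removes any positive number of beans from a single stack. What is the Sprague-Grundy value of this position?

Compute the nim-sum pairwise:
53 ^ 21 = 32

32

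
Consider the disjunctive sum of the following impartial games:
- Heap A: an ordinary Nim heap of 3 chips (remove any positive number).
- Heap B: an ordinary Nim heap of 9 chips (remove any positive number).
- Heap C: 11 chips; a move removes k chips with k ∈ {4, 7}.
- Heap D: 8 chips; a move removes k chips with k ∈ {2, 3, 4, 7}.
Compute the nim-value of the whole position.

11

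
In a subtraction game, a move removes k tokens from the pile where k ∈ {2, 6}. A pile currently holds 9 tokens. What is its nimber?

Grundy values for subtraction set {2, 6}:
g(0) = mex{} = 0
g(1) = mex{} = 0
g(2) = mex{0} = 1
g(3) = mex{0} = 1
g(4) = mex{1} = 0
g(5) = mex{1} = 0
g(6) = mex{0} = 1
g(7) = mex{0} = 1
g(8) = mex{1} = 0
g(9) = mex{1} = 0
So g(9) = 0.

0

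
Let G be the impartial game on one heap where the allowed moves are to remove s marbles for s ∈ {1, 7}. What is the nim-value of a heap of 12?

Compute g(0), g(1), … for moves {1, 7}:
k:     0  1  2  3  4  5  6  7  8  9 10 11 12
g(k):  0  1  0  1  0  1  0  1  0  1  0  1  0
So g(12) = 0.

0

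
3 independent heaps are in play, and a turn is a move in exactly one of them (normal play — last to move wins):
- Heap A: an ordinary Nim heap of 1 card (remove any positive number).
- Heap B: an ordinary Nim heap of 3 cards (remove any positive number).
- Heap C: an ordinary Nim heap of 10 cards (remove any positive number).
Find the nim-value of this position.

8

Heap A is a plain Nim heap of size 1, so its Grundy value is 1.
Heap B is a plain Nim heap of size 3, so its Grundy value is 3.
Heap C is a plain Nim heap of size 10, so its Grundy value is 10.
By the Sprague-Grundy theorem, the Grundy value of a sum of independent games is the XOR of the component values.
Combined value = 1 ⊕ 3 ⊕ 10 = 8.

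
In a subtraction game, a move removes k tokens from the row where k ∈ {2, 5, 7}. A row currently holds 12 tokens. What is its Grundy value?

1

Build the Grundy sequence with g(k) = mex{g(k−s) : s ∈ {2, 5, 7}, s ≤ k}:
k:     0  1  2  3  4  5  6  7  8  9 10 11 12
g(k):  0  0  1  1  0  2  1  3  2  2  0  3  1
So g(12) = 1.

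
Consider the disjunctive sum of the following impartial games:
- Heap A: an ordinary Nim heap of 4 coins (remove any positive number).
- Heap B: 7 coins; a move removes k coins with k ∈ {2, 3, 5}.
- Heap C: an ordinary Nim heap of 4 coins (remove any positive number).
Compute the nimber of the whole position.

Heap A is a plain Nim heap of size 4, so its Grundy value is 4.
Grundy values for heap B (subtraction set {2, 3, 5}):
k:     0  1  2  3  4  5  6  7
g(k):  0  0  1  1  2  2  3  0
So g(7) = 0.
Heap C is a plain Nim heap of size 4, so its Grundy value is 4.
The value of a disjunctive sum is the nim-sum of the parts.
Combined value = 4 ⊕ 0 ⊕ 4 = 0.

0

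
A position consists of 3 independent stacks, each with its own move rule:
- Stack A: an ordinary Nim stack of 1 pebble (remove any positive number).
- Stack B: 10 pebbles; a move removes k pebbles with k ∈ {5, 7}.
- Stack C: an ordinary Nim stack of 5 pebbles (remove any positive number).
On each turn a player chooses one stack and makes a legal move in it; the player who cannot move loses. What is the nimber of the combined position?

6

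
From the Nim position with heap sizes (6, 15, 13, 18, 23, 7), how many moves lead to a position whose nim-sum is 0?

Compute the nim-sum pairwise:
6 ^ 15 = 9
9 ^ 13 = 4
4 ^ 18 = 22
22 ^ 23 = 1
1 ^ 7 = 6
The overall nim-sum is X = 6. A heap of size p has a winning move iff p XOR X < p (reduce it to p XOR X).
  6: 6 XOR 6 = 0 < 6 — winning move (to 0).
  15: 15 XOR 6 = 9 < 15 — winning move (to 9).
  13: 13 XOR 6 = 11 < 13 — winning move (to 11).
  18: 18 XOR 6 = 20 ≥ 18 — no move.
  23: 23 XOR 6 = 17 < 23 — winning move (to 17).
  7: 7 XOR 6 = 1 < 7 — winning move (to 1).
That gives 5 winning moves.

5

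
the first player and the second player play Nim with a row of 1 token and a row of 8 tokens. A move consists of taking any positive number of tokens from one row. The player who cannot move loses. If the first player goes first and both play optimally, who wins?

the first player wins

Compute the nim-sum pairwise:
1 XOR 8 = 9
The nim-sum is 9 ≠ 0, so this is an N-position: the player to move can win; the first player has a winning move.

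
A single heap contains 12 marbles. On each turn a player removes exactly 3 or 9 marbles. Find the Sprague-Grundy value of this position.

Grundy values for subtraction set {3, 9}:
g(0) = mex{} = 0
g(1) = mex{} = 0
g(2) = mex{} = 0
g(3) = mex{0} = 1
g(4) = mex{0} = 1
g(5) = mex{0} = 1
g(6) = mex{1} = 0
g(7) = mex{1} = 0
g(8) = mex{1} = 0
g(9) = mex{0} = 1
g(10) = mex{0} = 1
g(11) = mex{0} = 1
g(12) = mex{1} = 0
So g(12) = 0.

0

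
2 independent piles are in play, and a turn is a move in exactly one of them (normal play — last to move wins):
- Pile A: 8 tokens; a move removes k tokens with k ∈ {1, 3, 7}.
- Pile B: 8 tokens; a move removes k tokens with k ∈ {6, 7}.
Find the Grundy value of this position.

1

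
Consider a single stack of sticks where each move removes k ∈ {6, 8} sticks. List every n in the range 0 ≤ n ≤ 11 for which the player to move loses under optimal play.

0, 1, 2, 3, 4, 5

Build the Grundy sequence with g(k) = mex{g(k−s) : s ∈ {6, 8}, s ≤ k}:
g(0) = mex{} = 0
g(1) = mex{} = 0
g(2) = mex{} = 0
g(3) = mex{} = 0
g(4) = mex{} = 0
g(5) = mex{} = 0
g(6) = mex{0} = 1
g(7) = mex{0} = 1
g(8) = mex{0} = 1
g(9) = mex{0} = 1
g(10) = mex{0} = 1
g(11) = mex{0} = 1
The P-positions (g = 0) in 0..11 are 0, 1, 2, 3, 4, 5.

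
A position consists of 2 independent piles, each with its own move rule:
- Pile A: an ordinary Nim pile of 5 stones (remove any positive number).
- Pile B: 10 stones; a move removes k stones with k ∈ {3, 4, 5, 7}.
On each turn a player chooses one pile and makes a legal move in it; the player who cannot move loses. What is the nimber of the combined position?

5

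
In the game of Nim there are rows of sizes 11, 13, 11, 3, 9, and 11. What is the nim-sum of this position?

Nim-sum: 11 XOR 13 XOR 11 XOR 3 XOR 9 XOR 11 = 12.

12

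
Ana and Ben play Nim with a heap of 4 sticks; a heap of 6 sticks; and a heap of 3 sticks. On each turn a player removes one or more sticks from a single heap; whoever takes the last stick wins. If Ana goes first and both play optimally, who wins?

Ana wins

Nim-sum: 4 XOR 6 XOR 3 = 1.
The nim-sum is 1 ≠ 0, so this is an N-position: the player to move can win; Ana has a winning move.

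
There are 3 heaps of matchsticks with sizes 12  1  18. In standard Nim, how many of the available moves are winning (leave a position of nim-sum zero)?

Write each in binary and XOR column by column:
  01100  (12)
  00001  (1)
  10010  (18)
  -----
  11111  (31)
The overall nim-sum is X = 31. A heap of size p has a winning move iff p XOR X < p (reduce it to p XOR X).
  12: 12 XOR 31 = 19 ≥ 12 — no move.
  1: 1 XOR 31 = 30 ≥ 1 — no move.
  18: 18 XOR 31 = 13 < 18 — winning move (to 13).
That gives 1 winning move.

1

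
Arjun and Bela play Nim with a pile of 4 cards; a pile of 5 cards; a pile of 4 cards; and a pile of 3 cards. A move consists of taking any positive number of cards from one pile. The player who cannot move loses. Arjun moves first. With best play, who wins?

Compute the nim-sum pairwise:
4 ^ 5 = 1
1 ^ 4 = 5
5 ^ 3 = 6
The nim-sum is 6 ≠ 0, so this is an N-position: the player to move can win; Arjun has a winning move.

Arjun wins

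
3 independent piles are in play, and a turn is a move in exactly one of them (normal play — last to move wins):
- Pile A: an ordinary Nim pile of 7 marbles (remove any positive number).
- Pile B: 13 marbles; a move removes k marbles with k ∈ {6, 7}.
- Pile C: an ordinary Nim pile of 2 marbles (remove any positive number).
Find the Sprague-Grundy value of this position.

5

Pile A is a plain Nim pile of size 7, so its Grundy value is 7.
Build the Grundy sequence for pile B with g(k) = mex{g(k−s) : s ∈ {6, 7}, s ≤ k}:
g(0) = mex{} = 0
g(1) = mex{} = 0
g(2) = mex{} = 0
g(3) = mex{} = 0
g(4) = mex{} = 0
g(5) = mex{} = 0
g(6) = mex{0} = 1
g(7) = mex{0} = 1
g(8) = mex{0} = 1
g(9) = mex{0} = 1
g(10) = mex{0} = 1
g(11) = mex{0} = 1
g(12) = mex{0,1} = 2
g(13) = mex{1} = 0
So g(13) = 0.
Pile C is a plain Nim pile of size 2, so its Grundy value is 2.
The value of a disjunctive sum is the nim-sum of the parts.
Combined value = 7 XOR 0 XOR 2 = 5.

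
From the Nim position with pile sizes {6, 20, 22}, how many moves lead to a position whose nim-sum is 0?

Compute the nim-sum pairwise:
6 XOR 20 = 18
18 XOR 22 = 4
The overall nim-sum is X = 4. A pile of size p has a winning move iff p XOR X < p (reduce it to p XOR X).
  6: 6 XOR 4 = 2 < 6 — winning move (to 2).
  20: 20 XOR 4 = 16 < 20 — winning move (to 16).
  22: 22 XOR 4 = 18 < 22 — winning move (to 18).
That gives 3 winning moves.

3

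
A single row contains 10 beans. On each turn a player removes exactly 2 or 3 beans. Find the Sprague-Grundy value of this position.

Grundy values for subtraction set {2, 3}:
g(0) = mex{} = 0
g(1) = mex{} = 0
g(2) = mex{0} = 1
g(3) = mex{0} = 1
g(4) = mex{0,1} = 2
g(5) = mex{1} = 0
g(6) = mex{1,2} = 0
g(7) = mex{0,2} = 1
g(8) = mex{0} = 1
g(9) = mex{0,1} = 2
g(10) = mex{1} = 0
So g(10) = 0.

0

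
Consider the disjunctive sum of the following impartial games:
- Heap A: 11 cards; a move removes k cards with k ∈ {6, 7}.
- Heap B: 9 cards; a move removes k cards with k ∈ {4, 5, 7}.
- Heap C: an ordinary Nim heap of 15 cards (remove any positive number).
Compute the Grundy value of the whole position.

12

Grundy values for heap A (subtraction set {6, 7}):
g(0) = mex{} = 0
g(1) = mex{} = 0
g(2) = mex{} = 0
g(3) = mex{} = 0
g(4) = mex{} = 0
g(5) = mex{} = 0
g(6) = mex{0} = 1
g(7) = mex{0} = 1
g(8) = mex{0} = 1
g(9) = mex{0} = 1
g(10) = mex{0} = 1
g(11) = mex{0} = 1
So g(11) = 1.
Grundy values for heap B (subtraction set {4, 5, 7}):
g(0) = mex{} = 0
g(1) = mex{} = 0
g(2) = mex{} = 0
g(3) = mex{} = 0
g(4) = mex{0} = 1
g(5) = mex{0} = 1
g(6) = mex{0} = 1
g(7) = mex{0} = 1
g(8) = mex{0,1} = 2
g(9) = mex{0,1} = 2
So g(9) = 2.
Heap C is a plain Nim heap of size 15, so its Grundy value is 15.
The value of a disjunctive sum is the nim-sum of the parts.
Combined value = 1 XOR 2 XOR 15 = 12.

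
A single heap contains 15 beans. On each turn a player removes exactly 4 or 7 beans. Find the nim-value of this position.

Grundy values for subtraction set {4, 7}:
k:     0  1  2  3  4  5  6  7  8  9 10 11 12 13 14 15
g(k):  0  0  0  0  1  1  1  1  2  2  2  0  0  0  0  1
So g(15) = 1.

1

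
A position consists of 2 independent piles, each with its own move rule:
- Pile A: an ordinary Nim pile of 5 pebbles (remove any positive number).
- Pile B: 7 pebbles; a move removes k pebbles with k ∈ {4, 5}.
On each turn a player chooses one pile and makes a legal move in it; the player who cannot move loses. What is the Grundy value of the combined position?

4

Pile A is a plain Nim pile of size 5, so its Grundy value is 5.
Build the Grundy sequence for pile B with g(k) = mex{g(k−s) : s ∈ {4, 5}, s ≤ k}:
k:     0  1  2  3  4  5  6  7
g(k):  0  0  0  0  1  1  1  1
So g(7) = 1.
The value of a disjunctive sum is the nim-sum of the parts.
Combined value = 5 ⊕ 1 = 4.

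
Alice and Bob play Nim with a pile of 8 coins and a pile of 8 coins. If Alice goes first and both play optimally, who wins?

Bob wins

Write each in binary and XOR column by column:
  1000  (8)
  1000  (8)
  ----
  0000  (0)
The nim-sum is 0, so this is a P-position: the player to move is in a losing position under optimal play; Alice is about to move from it and so loses — Bob wins.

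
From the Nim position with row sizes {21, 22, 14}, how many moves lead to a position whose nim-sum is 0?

1

Nim-sum: 21 ⊕ 22 ⊕ 14 = 13.
The overall nim-sum is X = 13. A row of size p has a winning move iff p XOR X < p (reduce it to p XOR X).
  21: 21 XOR 13 = 24 ≥ 21 — no move.
  22: 22 XOR 13 = 27 ≥ 22 — no move.
  14: 14 XOR 13 = 3 < 14 — winning move (to 3).
That gives 1 winning move.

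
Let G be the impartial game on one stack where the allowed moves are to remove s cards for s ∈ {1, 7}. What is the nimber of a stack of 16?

0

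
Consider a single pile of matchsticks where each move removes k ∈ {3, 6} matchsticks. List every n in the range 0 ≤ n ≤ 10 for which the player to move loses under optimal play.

0, 1, 2, 9, 10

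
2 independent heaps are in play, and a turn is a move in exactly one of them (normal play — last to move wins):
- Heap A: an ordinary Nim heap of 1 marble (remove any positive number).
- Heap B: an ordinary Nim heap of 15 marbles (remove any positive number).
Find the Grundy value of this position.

14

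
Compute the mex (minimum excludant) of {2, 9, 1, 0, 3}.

The values 0, 1, 2, 3 are all present; 4 is the first non-negative integer missing from the set.

4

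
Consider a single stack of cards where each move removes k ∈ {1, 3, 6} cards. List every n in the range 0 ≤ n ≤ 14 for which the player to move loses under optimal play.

0, 2, 4, 9, 11, 13

Compute g(0), g(1), … for moves {1, 3, 6}:
g(0) = mex{} = 0
g(1) = mex{0} = 1
g(2) = mex{1} = 0
g(3) = mex{0} = 1
g(4) = mex{1} = 0
g(5) = mex{0} = 1
g(6) = mex{0,1} = 2
g(7) = mex{0,1,2} = 3
g(8) = mex{0,1,3} = 2
g(9) = mex{1,2} = 0
g(10) = mex{0,3} = 1
g(11) = mex{1,2} = 0
g(12) = mex{0,2} = 1
g(13) = mex{1,3} = 0
g(14) = mex{0,2} = 1
The P-positions (g = 0) in 0..14 are 0, 2, 4, 9, 11, 13.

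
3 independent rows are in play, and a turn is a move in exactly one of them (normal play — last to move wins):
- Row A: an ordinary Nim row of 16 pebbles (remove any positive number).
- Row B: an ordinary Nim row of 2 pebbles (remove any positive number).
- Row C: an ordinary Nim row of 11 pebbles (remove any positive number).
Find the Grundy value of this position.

25

Row A is a plain Nim row of size 16, so its Grundy value is 16.
Row B is a plain Nim row of size 2, so its Grundy value is 2.
Row C is a plain Nim row of size 11, so its Grundy value is 11.
The value of a disjunctive sum is the nim-sum of the parts.
Combined value = 16 ⊕ 2 ⊕ 11 = 25.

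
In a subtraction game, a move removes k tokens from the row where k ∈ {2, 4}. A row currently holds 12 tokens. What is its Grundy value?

0

Build the Grundy sequence with g(k) = mex{g(k−s) : s ∈ {2, 4}, s ≤ k}:
g(0) = mex{} = 0
g(1) = mex{} = 0
g(2) = mex{0} = 1
g(3) = mex{0} = 1
g(4) = mex{0,1} = 2
g(5) = mex{0,1} = 2
g(6) = mex{1,2} = 0
g(7) = mex{1,2} = 0
g(8) = mex{0,2} = 1
g(9) = mex{0,2} = 1
g(10) = mex{0,1} = 2
g(11) = mex{0,1} = 2
g(12) = mex{1,2} = 0
So g(12) = 0.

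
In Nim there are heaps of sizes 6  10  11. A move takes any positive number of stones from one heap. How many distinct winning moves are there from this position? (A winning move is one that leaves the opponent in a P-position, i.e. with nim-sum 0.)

Nim-sum: 6 ⊕ 10 ⊕ 11 = 7.
The overall nim-sum is X = 7. A heap of size p has a winning move iff p XOR X < p (reduce it to p XOR X).
  6: 6 XOR 7 = 1 < 6 — winning move (to 1).
  10: 10 XOR 7 = 13 ≥ 10 — no move.
  11: 11 XOR 7 = 12 ≥ 11 — no move.
That gives 1 winning move.

1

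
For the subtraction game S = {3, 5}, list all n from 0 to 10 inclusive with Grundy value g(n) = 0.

0, 1, 2, 8, 9, 10

Build the Grundy sequence with g(k) = mex{g(k−s) : s ∈ {3, 5}, s ≤ k}:
k:     0  1  2  3  4  5  6  7  8  9 10
g(k):  0  0  0  1  1  1  2  2  0  0  0
The P-positions (g = 0) in 0..10 are 0, 1, 2, 8, 9, 10.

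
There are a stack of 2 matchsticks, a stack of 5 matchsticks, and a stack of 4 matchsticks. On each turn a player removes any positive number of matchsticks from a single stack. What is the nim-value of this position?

Nim-sum: 2 ⊕ 5 ⊕ 4 = 3.

3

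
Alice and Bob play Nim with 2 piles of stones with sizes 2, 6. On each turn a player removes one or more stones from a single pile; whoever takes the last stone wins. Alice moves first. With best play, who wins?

Alice wins

Compute the nim-sum pairwise:
2 ^ 6 = 4
The nim-sum is 4 ≠ 0, so this is an N-position: the player to move can win; Alice has a winning move.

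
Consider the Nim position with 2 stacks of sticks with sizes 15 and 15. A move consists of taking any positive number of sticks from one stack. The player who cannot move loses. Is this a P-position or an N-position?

P-position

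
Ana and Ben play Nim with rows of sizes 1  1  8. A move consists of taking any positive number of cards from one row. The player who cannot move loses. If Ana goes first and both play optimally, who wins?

Compute the nim-sum pairwise:
1 ⊕ 1 = 0
0 ⊕ 8 = 8
The nim-sum is 8 ≠ 0, so this is an N-position: the player to move can win; Ana has a winning move.

Ana wins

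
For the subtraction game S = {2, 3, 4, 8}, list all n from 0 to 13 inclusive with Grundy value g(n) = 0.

0, 1, 6, 7, 12, 13

Build the Grundy sequence with g(k) = mex{g(k−s) : s ∈ {2, 3, 4, 8}, s ≤ k}:
k:     0  1  2  3  4  5  6  7  8  9 10 11 12 13
g(k):  0  0  1  1  2  2  0  0  1  1  2  2  0  0
The P-positions (g = 0) in 0..13 are 0, 1, 6, 7, 12, 13.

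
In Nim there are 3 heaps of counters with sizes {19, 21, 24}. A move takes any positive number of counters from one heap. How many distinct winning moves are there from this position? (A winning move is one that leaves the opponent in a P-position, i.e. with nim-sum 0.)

3

Bitwise XOR of the heap sizes:
  10011  (19)
  10101  (21)
  11000  (24)
  -----
  11110  (30)
The overall nim-sum is X = 30. A heap of size p has a winning move iff p XOR X < p (reduce it to p XOR X).
  19: 19 XOR 30 = 13 < 19 — winning move (to 13).
  21: 21 XOR 30 = 11 < 21 — winning move (to 11).
  24: 24 XOR 30 = 6 < 24 — winning move (to 6).
That gives 3 winning moves.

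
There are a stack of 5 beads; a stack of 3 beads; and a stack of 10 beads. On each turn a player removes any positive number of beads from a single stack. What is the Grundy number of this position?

12

Nim-sum: 5 XOR 3 XOR 10 = 12.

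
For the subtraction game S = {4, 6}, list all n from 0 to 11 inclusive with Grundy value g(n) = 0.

Grundy values for subtraction set {4, 6}:
k:     0  1  2  3  4  5  6  7  8  9 10 11
g(k):  0  0  0  0  1  1  1  1  2  2  0  0
The P-positions (g = 0) in 0..11 are 0, 1, 2, 3, 10, 11.

0, 1, 2, 3, 10, 11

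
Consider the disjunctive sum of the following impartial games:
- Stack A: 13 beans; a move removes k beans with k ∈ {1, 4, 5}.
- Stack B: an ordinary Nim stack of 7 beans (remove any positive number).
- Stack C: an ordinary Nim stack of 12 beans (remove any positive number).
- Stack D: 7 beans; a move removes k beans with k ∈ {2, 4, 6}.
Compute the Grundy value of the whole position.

11

Build the Grundy sequence for stack A with g(k) = mex{g(k−s) : s ∈ {1, 4, 5}, s ≤ k}:
g(0) = mex{} = 0
g(1) = mex{0} = 1
g(2) = mex{1} = 0
g(3) = mex{0} = 1
g(4) = mex{0,1} = 2
g(5) = mex{0,1,2} = 3
g(6) = mex{0,1,3} = 2
g(7) = mex{0,1,2} = 3
g(8) = mex{1,2,3} = 0
g(9) = mex{0,2,3} = 1
g(10) = mex{1,2,3} = 0
g(11) = mex{0,2,3} = 1
g(12) = mex{0,1,3} = 2
g(13) = mex{0,1,2} = 3
So g(13) = 3.
Stack B is a plain Nim stack of size 7, so its Grundy value is 7.
Stack C is a plain Nim stack of size 12, so its Grundy value is 12.
Build the Grundy sequence for stack D with g(k) = mex{g(k−s) : s ∈ {2, 4, 6}, s ≤ k}:
g(0) = mex{} = 0
g(1) = mex{} = 0
g(2) = mex{0} = 1
g(3) = mex{0} = 1
g(4) = mex{0,1} = 2
g(5) = mex{0,1} = 2
g(6) = mex{0,1,2} = 3
g(7) = mex{0,1,2} = 3
So g(7) = 3.
The value of a disjunctive sum is the nim-sum of the parts.
Combined value = 3 ⊕ 7 ⊕ 12 ⊕ 3 = 11.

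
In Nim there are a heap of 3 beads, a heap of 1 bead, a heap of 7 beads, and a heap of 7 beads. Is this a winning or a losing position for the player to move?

Winning position

Compute the nim-sum pairwise:
3 ^ 1 = 2
2 ^ 7 = 5
5 ^ 7 = 2
The nim-sum is 2 ≠ 0, so this is an N-position: the player to move can win.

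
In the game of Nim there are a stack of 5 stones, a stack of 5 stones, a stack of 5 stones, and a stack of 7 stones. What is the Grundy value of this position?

2

Nim-sum: 5 ^ 5 ^ 5 ^ 7 = 2.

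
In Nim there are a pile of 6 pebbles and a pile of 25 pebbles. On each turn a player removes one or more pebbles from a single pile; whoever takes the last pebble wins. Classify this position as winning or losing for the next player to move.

Winning position

Nim-sum: 6 XOR 25 = 31.
The nim-sum is 31 ≠ 0, so this is an N-position: the player to move can win.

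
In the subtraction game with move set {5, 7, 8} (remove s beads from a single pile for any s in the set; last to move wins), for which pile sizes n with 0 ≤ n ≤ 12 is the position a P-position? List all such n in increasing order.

Grundy values for subtraction set {5, 7, 8}:
g(0) = mex{} = 0
g(1) = mex{} = 0
g(2) = mex{} = 0
g(3) = mex{} = 0
g(4) = mex{} = 0
g(5) = mex{0} = 1
g(6) = mex{0} = 1
g(7) = mex{0} = 1
g(8) = mex{0} = 1
g(9) = mex{0} = 1
g(10) = mex{0,1} = 2
g(11) = mex{0,1} = 2
g(12) = mex{0,1} = 2
The P-positions (g = 0) in 0..12 are 0, 1, 2, 3, 4.

0, 1, 2, 3, 4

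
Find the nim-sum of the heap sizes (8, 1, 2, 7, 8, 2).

6

Compute the nim-sum pairwise:
8 XOR 1 = 9
9 XOR 2 = 11
11 XOR 7 = 12
12 XOR 8 = 4
4 XOR 2 = 6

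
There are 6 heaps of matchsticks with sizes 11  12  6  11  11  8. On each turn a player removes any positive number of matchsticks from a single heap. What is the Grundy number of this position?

Write each in binary and XOR column by column:
  1011  (11)
  1100  (12)
  0110  (6)
  1011  (11)
  1011  (11)
  1000  (8)
  ----
  1001  (9)

9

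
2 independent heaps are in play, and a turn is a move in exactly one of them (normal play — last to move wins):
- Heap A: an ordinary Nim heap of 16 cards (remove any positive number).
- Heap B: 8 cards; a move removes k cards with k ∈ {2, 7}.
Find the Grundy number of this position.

18

Heap A is a plain Nim heap of size 16, so its Grundy value is 16.
Build the Grundy sequence for heap B with g(k) = mex{g(k−s) : s ∈ {2, 7}, s ≤ k}:
g(0) = mex{} = 0
g(1) = mex{} = 0
g(2) = mex{0} = 1
g(3) = mex{0} = 1
g(4) = mex{1} = 0
g(5) = mex{1} = 0
g(6) = mex{0} = 1
g(7) = mex{0} = 1
g(8) = mex{0,1} = 2
So g(8) = 2.
The value of a disjunctive sum is the nim-sum of the parts.
Combined value = 16 ⊕ 2 = 18.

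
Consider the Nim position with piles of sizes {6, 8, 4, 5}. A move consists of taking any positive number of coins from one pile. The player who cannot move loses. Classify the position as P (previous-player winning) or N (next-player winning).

In binary:
  0110  (6)
  1000  (8)
  0100  (4)
  0101  (5)
  ----
  1111  (15)
The nim-sum is 15 ≠ 0, so this is an N-position: the player to move can win.

N-position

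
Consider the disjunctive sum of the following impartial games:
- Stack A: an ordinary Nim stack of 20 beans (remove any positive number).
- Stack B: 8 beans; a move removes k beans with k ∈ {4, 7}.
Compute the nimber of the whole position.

Stack A is a plain Nim stack of size 20, so its Grundy value is 20.
For stack B, compute g(0), g(1), … with moves {4, 7}:
k:     0  1  2  3  4  5  6  7  8
g(k):  0  0  0  0  1  1  1  1  2
So g(8) = 2.
By the Sprague-Grundy theorem, the Grundy value of a sum of independent games is the XOR of the component values.
Combined value = 20 XOR 2 = 22.

22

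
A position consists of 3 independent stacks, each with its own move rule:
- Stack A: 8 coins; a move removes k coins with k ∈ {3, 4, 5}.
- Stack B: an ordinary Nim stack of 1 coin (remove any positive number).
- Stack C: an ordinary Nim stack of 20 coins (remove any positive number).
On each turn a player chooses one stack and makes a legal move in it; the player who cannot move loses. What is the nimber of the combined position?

21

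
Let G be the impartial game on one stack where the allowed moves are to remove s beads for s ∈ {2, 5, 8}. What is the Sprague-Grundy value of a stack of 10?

0

Grundy values for subtraction set {2, 5, 8}:
g(0) = mex{} = 0
g(1) = mex{} = 0
g(2) = mex{0} = 1
g(3) = mex{0} = 1
g(4) = mex{1} = 0
g(5) = mex{0,1} = 2
g(6) = mex{0} = 1
g(7) = mex{1,2} = 0
g(8) = mex{0,1} = 2
g(9) = mex{0} = 1
g(10) = mex{1,2} = 0
So g(10) = 0.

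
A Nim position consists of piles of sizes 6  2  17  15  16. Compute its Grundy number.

In binary:
  00110  (6)
  00010  (2)
  10001  (17)
  01111  (15)
  10000  (16)
  -----
  01010  (10)

10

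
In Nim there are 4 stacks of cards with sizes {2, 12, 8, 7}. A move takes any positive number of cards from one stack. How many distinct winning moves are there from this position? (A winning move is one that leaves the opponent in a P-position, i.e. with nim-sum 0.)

Compute the nim-sum pairwise:
2 XOR 12 = 14
14 XOR 8 = 6
6 XOR 7 = 1
The overall nim-sum is X = 1. A stack of size p has a winning move iff p XOR X < p (reduce it to p XOR X).
  2: 2 XOR 1 = 3 ≥ 2 — no move.
  12: 12 XOR 1 = 13 ≥ 12 — no move.
  8: 8 XOR 1 = 9 ≥ 8 — no move.
  7: 7 XOR 1 = 6 < 7 — winning move (to 6).
That gives 1 winning move.

1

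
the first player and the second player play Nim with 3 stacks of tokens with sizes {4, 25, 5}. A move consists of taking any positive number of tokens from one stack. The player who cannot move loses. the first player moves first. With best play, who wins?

the first player wins

Compute the nim-sum pairwise:
4 XOR 25 = 29
29 XOR 5 = 24
The nim-sum is 24 ≠ 0, so this is an N-position: the player to move can win; the first player has a winning move.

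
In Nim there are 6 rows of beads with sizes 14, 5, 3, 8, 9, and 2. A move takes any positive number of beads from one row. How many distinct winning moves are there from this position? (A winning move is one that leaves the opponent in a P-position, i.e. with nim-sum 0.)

3

Compute the nim-sum pairwise:
14 XOR 5 = 11
11 XOR 3 = 8
8 XOR 8 = 0
0 XOR 9 = 9
9 XOR 2 = 11
The overall nim-sum is X = 11. A row of size p has a winning move iff p XOR X < p (reduce it to p XOR X).
  14: 14 XOR 11 = 5 < 14 — winning move (to 5).
  5: 5 XOR 11 = 14 ≥ 5 — no move.
  3: 3 XOR 11 = 8 ≥ 3 — no move.
  8: 8 XOR 11 = 3 < 8 — winning move (to 3).
  9: 9 XOR 11 = 2 < 9 — winning move (to 2).
  2: 2 XOR 11 = 9 ≥ 2 — no move.
That gives 3 winning moves.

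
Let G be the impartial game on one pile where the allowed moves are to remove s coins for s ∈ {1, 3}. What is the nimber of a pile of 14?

Build the Grundy sequence with g(k) = mex{g(k−s) : s ∈ {1, 3}, s ≤ k}:
g(0) = mex{} = 0
g(1) = mex{0} = 1
g(2) = mex{1} = 0
g(3) = mex{0} = 1
g(4) = mex{1} = 0
g(5) = mex{0} = 1
g(6) = mex{1} = 0
g(7) = mex{0} = 1
g(8) = mex{1} = 0
g(9) = mex{0} = 1
g(10) = mex{1} = 0
g(11) = mex{0} = 1
g(12) = mex{1} = 0
g(13) = mex{0} = 1
g(14) = mex{1} = 0
So g(14) = 0.

0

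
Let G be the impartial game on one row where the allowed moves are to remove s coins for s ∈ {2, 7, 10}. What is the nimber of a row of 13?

Compute g(0), g(1), … for moves {2, 7, 10}:
g(0) = mex{} = 0
g(1) = mex{} = 0
g(2) = mex{0} = 1
g(3) = mex{0} = 1
g(4) = mex{1} = 0
g(5) = mex{1} = 0
g(6) = mex{0} = 1
g(7) = mex{0} = 1
g(8) = mex{0,1} = 2
g(9) = mex{1} = 0
g(10) = mex{0,1,2} = 3
g(11) = mex{0} = 1
g(12) = mex{0,1,3} = 2
g(13) = mex{1} = 0
So g(13) = 0.

0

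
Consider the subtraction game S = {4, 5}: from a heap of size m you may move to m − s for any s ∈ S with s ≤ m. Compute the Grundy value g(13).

1

Grundy values for subtraction set {4, 5}:
g(0) = mex{} = 0
g(1) = mex{} = 0
g(2) = mex{} = 0
g(3) = mex{} = 0
g(4) = mex{0} = 1
g(5) = mex{0} = 1
g(6) = mex{0} = 1
g(7) = mex{0} = 1
g(8) = mex{0,1} = 2
g(9) = mex{1} = 0
g(10) = mex{1} = 0
g(11) = mex{1} = 0
g(12) = mex{1,2} = 0
g(13) = mex{0,2} = 1
So g(13) = 1.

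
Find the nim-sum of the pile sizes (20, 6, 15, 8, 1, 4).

Nim-sum: 20 XOR 6 XOR 15 XOR 8 XOR 1 XOR 4 = 16.

16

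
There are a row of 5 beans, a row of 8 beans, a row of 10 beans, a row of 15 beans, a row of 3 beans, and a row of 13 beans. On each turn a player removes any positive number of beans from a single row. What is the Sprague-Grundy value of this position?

Nim-sum: 5 ^ 8 ^ 10 ^ 15 ^ 3 ^ 13 = 6.

6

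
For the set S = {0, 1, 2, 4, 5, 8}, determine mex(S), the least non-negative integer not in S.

The values 0, 1, 2 are all present; 3 is the first non-negative integer missing from the set.

3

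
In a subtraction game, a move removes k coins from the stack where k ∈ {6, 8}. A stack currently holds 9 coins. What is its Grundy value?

1

Build the Grundy sequence with g(k) = mex{g(k−s) : s ∈ {6, 8}, s ≤ k}:
g(0) = mex{} = 0
g(1) = mex{} = 0
g(2) = mex{} = 0
g(3) = mex{} = 0
g(4) = mex{} = 0
g(5) = mex{} = 0
g(6) = mex{0} = 1
g(7) = mex{0} = 1
g(8) = mex{0} = 1
g(9) = mex{0} = 1
So g(9) = 1.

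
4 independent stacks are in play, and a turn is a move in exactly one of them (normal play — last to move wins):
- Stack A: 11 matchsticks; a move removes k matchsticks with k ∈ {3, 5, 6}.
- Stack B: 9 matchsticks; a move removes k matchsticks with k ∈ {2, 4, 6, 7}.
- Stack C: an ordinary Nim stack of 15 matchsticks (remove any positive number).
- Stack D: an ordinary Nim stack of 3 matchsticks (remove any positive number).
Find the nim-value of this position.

Grundy values for stack A (subtraction set {3, 5, 6}):
g(0) = mex{} = 0
g(1) = mex{} = 0
g(2) = mex{} = 0
g(3) = mex{0} = 1
g(4) = mex{0} = 1
g(5) = mex{0} = 1
g(6) = mex{0,1} = 2
g(7) = mex{0,1} = 2
g(8) = mex{0,1} = 2
g(9) = mex{1,2} = 0
g(10) = mex{1,2} = 0
g(11) = mex{1,2} = 0
So g(11) = 0.
For stack B, compute g(0), g(1), … with moves {2, 4, 6, 7}:
g(0) = mex{} = 0
g(1) = mex{} = 0
g(2) = mex{0} = 1
g(3) = mex{0} = 1
g(4) = mex{0,1} = 2
g(5) = mex{0,1} = 2
g(6) = mex{0,1,2} = 3
g(7) = mex{0,1,2} = 3
g(8) = mex{0,1,2,3} = 4
g(9) = mex{1,2,3} = 0
So g(9) = 0.
Stack C is a plain Nim stack of size 15, so its Grundy value is 15.
Stack D is a plain Nim stack of size 3, so its Grundy value is 3.
By the Sprague-Grundy theorem, the Grundy value of a sum of independent games is the XOR of the component values.
Combined value = 0 ⊕ 0 ⊕ 15 ⊕ 3 = 12.

12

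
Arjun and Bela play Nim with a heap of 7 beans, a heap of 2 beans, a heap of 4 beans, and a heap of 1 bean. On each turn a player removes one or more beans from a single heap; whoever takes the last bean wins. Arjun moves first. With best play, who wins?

Bela wins

In binary:
  111  (7)
  010  (2)
  100  (4)
  001  (1)
  ---
  000  (0)
The nim-sum is 0, so this is a P-position: the player to move is in a losing position under optimal play; Arjun is about to move from it and so loses — Bela wins.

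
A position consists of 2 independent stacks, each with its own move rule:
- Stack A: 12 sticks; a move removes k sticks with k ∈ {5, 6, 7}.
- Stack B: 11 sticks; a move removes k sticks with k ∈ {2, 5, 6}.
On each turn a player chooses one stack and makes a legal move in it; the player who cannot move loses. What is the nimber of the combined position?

0

Build the Grundy sequence for stack A with g(k) = mex{g(k−s) : s ∈ {5, 6, 7}, s ≤ k}:
g(0) = mex{} = 0
g(1) = mex{} = 0
g(2) = mex{} = 0
g(3) = mex{} = 0
g(4) = mex{} = 0
g(5) = mex{0} = 1
g(6) = mex{0} = 1
g(7) = mex{0} = 1
g(8) = mex{0} = 1
g(9) = mex{0} = 1
g(10) = mex{0,1} = 2
g(11) = mex{0,1} = 2
g(12) = mex{1} = 0
So g(12) = 0.
Grundy values for stack B (subtraction set {2, 5, 6}):
k:     0  1  2  3  4  5  6  7  8  9 10 11
g(k):  0  0  1  1  0  2  1  3  0  2  1  0
So g(11) = 0.
By the Sprague-Grundy theorem, the Grundy value of a sum of independent games is the XOR of the component values.
Combined value = 0 ⊕ 0 = 0.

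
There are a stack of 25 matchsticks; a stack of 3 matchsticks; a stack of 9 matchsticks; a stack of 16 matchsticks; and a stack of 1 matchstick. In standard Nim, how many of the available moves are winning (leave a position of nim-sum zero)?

In binary:
  11001  (25)
  00011  (3)
  01001  (9)
  10000  (16)
  00001  (1)
  -----
  00010  (2)
The overall nim-sum is X = 2. A stack of size p has a winning move iff p XOR X < p (reduce it to p XOR X).
  25: 25 XOR 2 = 27 ≥ 25 — no move.
  3: 3 XOR 2 = 1 < 3 — winning move (to 1).
  9: 9 XOR 2 = 11 ≥ 9 — no move.
  16: 16 XOR 2 = 18 ≥ 16 — no move.
  1: 1 XOR 2 = 3 ≥ 1 — no move.
That gives 1 winning move.

1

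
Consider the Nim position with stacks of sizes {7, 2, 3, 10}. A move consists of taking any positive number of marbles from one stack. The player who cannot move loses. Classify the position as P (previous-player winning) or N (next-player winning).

N-position

Bitwise XOR of the heap sizes:
  0111  (7)
  0010  (2)
  0011  (3)
  1010  (10)
  ----
  1100  (12)
The nim-sum is 12 ≠ 0, so this is an N-position: the player to move can win.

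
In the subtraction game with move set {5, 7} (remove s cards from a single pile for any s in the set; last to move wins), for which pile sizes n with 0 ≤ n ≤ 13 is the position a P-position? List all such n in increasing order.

0, 1, 2, 3, 4, 12, 13

Compute g(0), g(1), … for moves {5, 7}:
k:     0  1  2  3  4  5  6  7  8  9 10 11 12 13
g(k):  0  0  0  0  0  1  1  1  1  1  2  2  0  0
The P-positions (g = 0) in 0..13 are 0, 1, 2, 3, 4, 12, 13.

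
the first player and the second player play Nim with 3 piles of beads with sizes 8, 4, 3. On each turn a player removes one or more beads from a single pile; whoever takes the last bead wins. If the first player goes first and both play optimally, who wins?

the first player wins

Compute the nim-sum pairwise:
8 ^ 4 = 12
12 ^ 3 = 15
The nim-sum is 15 ≠ 0, so this is an N-position: the player to move can win; the first player has a winning move.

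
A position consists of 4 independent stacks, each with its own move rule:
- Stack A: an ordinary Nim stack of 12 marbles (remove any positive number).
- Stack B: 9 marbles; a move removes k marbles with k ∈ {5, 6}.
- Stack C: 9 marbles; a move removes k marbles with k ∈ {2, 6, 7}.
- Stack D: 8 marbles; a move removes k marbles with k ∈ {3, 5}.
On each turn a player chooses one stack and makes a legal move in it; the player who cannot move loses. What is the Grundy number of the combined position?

Stack A is a plain Nim stack of size 12, so its Grundy value is 12.
Build the Grundy sequence for stack B with g(k) = mex{g(k−s) : s ∈ {5, 6}, s ≤ k}:
k:     0  1  2  3  4  5  6  7  8  9
g(k):  0  0  0  0  0  1  1  1  1  1
So g(9) = 1.
For stack C, compute g(0), g(1), … with moves {2, 6, 7}:
g(0) = mex{} = 0
g(1) = mex{} = 0
g(2) = mex{0} = 1
g(3) = mex{0} = 1
g(4) = mex{1} = 0
g(5) = mex{1} = 0
g(6) = mex{0} = 1
g(7) = mex{0} = 1
g(8) = mex{0,1} = 2
g(9) = mex{1} = 0
So g(9) = 0.
Grundy values for stack D (subtraction set {3, 5}):
k:     0  1  2  3  4  5  6  7  8
g(k):  0  0  0  1  1  1  2  2  0
So g(8) = 0.
The value of a disjunctive sum is the nim-sum of the parts.
Combined value = 12 XOR 1 XOR 0 XOR 0 = 13.

13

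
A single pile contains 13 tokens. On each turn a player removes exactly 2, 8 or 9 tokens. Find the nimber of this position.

Compute g(0), g(1), … for moves {2, 8, 9}:
g(0) = mex{} = 0
g(1) = mex{} = 0
g(2) = mex{0} = 1
g(3) = mex{0} = 1
g(4) = mex{1} = 0
g(5) = mex{1} = 0
g(6) = mex{0} = 1
g(7) = mex{0} = 1
g(8) = mex{0,1} = 2
g(9) = mex{0,1} = 2
g(10) = mex{0,1,2} = 3
g(11) = mex{1,2} = 0
g(12) = mex{0,1,3} = 2
g(13) = mex{0} = 1
So g(13) = 1.

1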